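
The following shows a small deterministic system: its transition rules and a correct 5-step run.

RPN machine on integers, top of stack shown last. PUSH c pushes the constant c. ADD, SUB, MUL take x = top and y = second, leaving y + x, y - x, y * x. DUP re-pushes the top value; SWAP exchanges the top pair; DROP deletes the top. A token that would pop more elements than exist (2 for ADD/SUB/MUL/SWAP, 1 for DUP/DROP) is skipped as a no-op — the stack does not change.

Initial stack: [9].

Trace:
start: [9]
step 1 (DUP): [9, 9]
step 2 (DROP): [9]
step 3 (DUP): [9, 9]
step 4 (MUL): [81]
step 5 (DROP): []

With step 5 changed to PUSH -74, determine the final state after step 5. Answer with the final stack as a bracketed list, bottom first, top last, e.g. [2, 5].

(re-executing from step 5 with the substitution; state before step 5: [81])
step 5 (PUSH -74): [81, -74]

[81, -74]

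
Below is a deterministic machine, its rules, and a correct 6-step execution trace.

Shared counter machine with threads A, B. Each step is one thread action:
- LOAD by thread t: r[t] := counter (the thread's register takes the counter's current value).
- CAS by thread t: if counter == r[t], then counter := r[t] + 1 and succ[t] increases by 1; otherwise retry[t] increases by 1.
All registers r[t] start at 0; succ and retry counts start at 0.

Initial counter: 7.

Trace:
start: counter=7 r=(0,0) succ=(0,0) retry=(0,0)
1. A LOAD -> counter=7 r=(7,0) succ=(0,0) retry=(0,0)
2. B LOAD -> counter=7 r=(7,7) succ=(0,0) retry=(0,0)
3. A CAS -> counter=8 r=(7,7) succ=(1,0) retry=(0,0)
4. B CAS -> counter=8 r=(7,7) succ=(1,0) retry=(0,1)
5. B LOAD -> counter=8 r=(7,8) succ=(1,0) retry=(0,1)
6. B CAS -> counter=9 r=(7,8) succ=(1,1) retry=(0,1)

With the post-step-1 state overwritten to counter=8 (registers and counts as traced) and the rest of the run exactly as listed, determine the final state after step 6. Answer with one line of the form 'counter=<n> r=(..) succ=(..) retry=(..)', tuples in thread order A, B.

counter=10 r=(7,9) succ=(0,2) retry=(1,0)

state after step 1 := counter=8 r=(7,0) succ=(0,0) retry=(0,0)
2. B LOAD -> counter=8 r=(7,8) succ=(0,0) retry=(0,0)
3. A CAS -> counter=8 r=(7,8) succ=(0,0) retry=(1,0)
4. B CAS -> counter=9 r=(7,8) succ=(0,1) retry=(1,0)
5. B LOAD -> counter=9 r=(7,9) succ=(0,1) retry=(1,0)
6. B CAS -> counter=10 r=(7,9) succ=(0,2) retry=(1,0)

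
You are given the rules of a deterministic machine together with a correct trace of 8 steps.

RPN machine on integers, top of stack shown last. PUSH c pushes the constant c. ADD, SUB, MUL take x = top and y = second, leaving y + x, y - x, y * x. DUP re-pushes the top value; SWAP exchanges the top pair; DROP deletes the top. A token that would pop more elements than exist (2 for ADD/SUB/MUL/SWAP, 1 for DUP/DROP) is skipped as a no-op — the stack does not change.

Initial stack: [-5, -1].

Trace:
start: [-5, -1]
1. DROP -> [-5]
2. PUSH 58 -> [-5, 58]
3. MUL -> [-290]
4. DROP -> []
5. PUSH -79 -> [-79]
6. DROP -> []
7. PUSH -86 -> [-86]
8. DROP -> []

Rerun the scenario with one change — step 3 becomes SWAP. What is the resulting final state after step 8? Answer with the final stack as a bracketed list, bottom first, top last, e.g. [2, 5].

[58]

(re-executing from step 3 with the substitution; state before step 3: [-5, 58])
3. SWAP -> [58, -5]
4. DROP -> [58]
5. PUSH -79 -> [58, -79]
6. DROP -> [58]
7. PUSH -86 -> [58, -86]
8. DROP -> [58]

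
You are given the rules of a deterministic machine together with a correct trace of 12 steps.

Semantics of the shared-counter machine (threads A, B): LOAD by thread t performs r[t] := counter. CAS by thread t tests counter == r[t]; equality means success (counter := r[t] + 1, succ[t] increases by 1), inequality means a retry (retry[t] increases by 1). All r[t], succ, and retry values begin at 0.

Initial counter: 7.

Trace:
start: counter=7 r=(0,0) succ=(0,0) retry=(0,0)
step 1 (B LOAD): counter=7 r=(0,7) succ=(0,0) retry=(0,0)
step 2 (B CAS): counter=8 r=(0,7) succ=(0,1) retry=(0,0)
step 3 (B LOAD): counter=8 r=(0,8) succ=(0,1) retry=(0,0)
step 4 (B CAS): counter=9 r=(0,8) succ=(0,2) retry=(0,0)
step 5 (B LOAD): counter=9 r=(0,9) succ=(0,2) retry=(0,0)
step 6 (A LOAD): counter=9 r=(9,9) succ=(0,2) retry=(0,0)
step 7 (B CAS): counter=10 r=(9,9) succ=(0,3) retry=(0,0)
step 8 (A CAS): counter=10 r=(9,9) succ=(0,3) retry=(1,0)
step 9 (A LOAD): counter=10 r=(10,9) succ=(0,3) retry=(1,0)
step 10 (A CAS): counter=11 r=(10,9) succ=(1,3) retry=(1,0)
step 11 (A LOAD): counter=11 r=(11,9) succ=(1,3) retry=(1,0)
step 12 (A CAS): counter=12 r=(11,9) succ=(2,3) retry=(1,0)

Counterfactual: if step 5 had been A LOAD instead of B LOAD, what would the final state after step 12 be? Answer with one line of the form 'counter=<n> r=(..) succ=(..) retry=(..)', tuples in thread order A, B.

(re-executing from step 5 with the substitution; state before step 5: counter=9 r=(0,8) succ=(0,2) retry=(0,0))
step 5 (A LOAD): counter=9 r=(9,8) succ=(0,2) retry=(0,0)
step 6 (A LOAD): counter=9 r=(9,8) succ=(0,2) retry=(0,0)
step 7 (B CAS): counter=9 r=(9,8) succ=(0,2) retry=(0,1)
step 8 (A CAS): counter=10 r=(9,8) succ=(1,2) retry=(0,1)
step 9 (A LOAD): counter=10 r=(10,8) succ=(1,2) retry=(0,1)
step 10 (A CAS): counter=11 r=(10,8) succ=(2,2) retry=(0,1)
step 11 (A LOAD): counter=11 r=(11,8) succ=(2,2) retry=(0,1)
step 12 (A CAS): counter=12 r=(11,8) succ=(3,2) retry=(0,1)

counter=12 r=(11,8) succ=(3,2) retry=(0,1)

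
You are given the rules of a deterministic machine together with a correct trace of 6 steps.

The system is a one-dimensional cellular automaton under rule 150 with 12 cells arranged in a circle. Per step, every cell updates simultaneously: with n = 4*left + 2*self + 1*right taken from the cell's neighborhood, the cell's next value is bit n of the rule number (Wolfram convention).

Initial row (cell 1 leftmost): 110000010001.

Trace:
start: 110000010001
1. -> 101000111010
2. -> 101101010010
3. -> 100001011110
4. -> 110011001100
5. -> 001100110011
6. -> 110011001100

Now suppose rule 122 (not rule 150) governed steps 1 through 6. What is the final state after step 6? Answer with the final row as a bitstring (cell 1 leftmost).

(re-executing steps 1..6 under rule 122; state before step 1: 110000010001)
1. -> 011000101011
2. -> 111101010111
3. -> 000110101100
4. -> 001111011110
5. -> 011001110011
6. -> 111111011111

111111011111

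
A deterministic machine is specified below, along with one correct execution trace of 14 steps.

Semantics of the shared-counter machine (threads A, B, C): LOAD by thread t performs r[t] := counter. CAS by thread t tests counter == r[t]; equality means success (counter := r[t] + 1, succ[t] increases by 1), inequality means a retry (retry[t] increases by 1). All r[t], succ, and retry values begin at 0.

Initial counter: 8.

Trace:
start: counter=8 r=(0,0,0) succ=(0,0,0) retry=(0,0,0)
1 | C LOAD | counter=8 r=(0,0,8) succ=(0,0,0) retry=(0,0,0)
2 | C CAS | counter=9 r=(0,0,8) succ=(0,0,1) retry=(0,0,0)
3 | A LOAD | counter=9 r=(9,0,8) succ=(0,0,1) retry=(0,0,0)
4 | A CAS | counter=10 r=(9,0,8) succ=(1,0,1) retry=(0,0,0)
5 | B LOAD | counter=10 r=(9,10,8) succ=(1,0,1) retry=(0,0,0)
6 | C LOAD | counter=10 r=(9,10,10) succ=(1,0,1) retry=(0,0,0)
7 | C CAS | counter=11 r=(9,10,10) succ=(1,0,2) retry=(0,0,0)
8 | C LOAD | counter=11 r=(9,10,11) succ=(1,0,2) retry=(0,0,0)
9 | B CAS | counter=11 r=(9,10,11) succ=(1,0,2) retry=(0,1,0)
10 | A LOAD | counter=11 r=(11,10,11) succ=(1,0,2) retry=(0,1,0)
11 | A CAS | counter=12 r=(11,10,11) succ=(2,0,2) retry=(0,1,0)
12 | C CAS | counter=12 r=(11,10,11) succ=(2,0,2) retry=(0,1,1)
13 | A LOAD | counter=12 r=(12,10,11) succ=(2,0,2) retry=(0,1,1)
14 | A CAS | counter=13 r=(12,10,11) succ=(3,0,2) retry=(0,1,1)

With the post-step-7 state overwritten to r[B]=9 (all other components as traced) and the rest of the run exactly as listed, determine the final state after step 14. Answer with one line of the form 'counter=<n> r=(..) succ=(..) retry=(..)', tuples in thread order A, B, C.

state after step 7 := counter=11 r=(9,9,10) succ=(1,0,2) retry=(0,0,0)
8 | C LOAD | counter=11 r=(9,9,11) succ=(1,0,2) retry=(0,0,0)
9 | B CAS | counter=11 r=(9,9,11) succ=(1,0,2) retry=(0,1,0)
10 | A LOAD | counter=11 r=(11,9,11) succ=(1,0,2) retry=(0,1,0)
11 | A CAS | counter=12 r=(11,9,11) succ=(2,0,2) retry=(0,1,0)
12 | C CAS | counter=12 r=(11,9,11) succ=(2,0,2) retry=(0,1,1)
13 | A LOAD | counter=12 r=(12,9,11) succ=(2,0,2) retry=(0,1,1)
14 | A CAS | counter=13 r=(12,9,11) succ=(3,0,2) retry=(0,1,1)

counter=13 r=(12,9,11) succ=(3,0,2) retry=(0,1,1)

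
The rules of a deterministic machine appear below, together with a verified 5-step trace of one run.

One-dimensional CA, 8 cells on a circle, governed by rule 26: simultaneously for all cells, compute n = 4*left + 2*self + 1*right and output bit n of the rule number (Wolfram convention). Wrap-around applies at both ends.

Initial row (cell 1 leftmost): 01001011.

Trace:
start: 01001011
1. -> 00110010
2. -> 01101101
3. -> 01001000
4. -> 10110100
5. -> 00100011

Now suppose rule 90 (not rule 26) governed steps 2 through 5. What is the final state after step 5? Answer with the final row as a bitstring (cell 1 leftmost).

(re-executing steps 2..5 under rule 90; state before step 2: 00110010)
2. -> 01111101
3. -> 01000100
4. -> 10101010
5. -> 00000000

00000000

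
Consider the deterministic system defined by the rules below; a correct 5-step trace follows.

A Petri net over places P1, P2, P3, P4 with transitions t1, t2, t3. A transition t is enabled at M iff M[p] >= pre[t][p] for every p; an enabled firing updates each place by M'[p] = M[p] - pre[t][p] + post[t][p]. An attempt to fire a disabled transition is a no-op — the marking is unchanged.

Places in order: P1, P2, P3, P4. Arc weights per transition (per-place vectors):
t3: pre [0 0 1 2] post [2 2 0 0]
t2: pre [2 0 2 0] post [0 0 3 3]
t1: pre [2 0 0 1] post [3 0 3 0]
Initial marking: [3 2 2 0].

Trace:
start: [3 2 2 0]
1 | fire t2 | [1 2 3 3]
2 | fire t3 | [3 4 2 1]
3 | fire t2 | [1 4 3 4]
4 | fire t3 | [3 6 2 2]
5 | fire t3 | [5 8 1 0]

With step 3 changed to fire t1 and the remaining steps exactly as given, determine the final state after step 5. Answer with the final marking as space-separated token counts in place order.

(re-executing from step 3 with the substitution; state before step 3: [3 4 2 1])
3 | fire t1 | [4 4 5 0]
4 | fire t3 | [4 4 5 0]
5 | fire t3 | [4 4 5 0]

4 4 5 0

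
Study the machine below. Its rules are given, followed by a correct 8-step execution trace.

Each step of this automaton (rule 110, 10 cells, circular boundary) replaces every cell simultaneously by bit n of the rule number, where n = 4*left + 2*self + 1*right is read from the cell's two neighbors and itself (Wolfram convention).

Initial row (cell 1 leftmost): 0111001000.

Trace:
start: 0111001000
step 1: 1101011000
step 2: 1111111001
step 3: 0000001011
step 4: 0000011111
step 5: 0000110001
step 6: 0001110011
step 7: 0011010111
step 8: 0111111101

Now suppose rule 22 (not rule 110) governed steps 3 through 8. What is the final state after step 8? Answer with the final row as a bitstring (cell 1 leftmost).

0000001001

(re-executing steps 3..8 under rule 22; state before step 3: 1111111001)
step 3: 0000000110
step 4: 0000001001
step 5: 1000011111
step 6: 0100100000
step 7: 1111110000
step 8: 0000001001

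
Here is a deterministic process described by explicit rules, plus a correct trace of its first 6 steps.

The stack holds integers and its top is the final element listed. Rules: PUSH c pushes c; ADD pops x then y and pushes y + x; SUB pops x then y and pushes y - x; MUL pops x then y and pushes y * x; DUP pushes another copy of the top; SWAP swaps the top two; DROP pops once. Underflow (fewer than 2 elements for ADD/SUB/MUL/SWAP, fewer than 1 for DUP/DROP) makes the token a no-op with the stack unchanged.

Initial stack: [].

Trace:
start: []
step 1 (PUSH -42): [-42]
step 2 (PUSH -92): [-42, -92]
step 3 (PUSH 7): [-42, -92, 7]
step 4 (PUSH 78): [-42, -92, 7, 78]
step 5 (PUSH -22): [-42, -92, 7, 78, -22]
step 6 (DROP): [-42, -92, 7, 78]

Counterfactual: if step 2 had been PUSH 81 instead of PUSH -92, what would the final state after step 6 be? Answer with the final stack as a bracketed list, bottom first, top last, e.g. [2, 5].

[-42, 81, 7, 78]

(re-executing from step 2 with the substitution; state before step 2: [-42])
step 2 (PUSH 81): [-42, 81]
step 3 (PUSH 7): [-42, 81, 7]
step 4 (PUSH 78): [-42, 81, 7, 78]
step 5 (PUSH -22): [-42, 81, 7, 78, -22]
step 6 (DROP): [-42, 81, 7, 78]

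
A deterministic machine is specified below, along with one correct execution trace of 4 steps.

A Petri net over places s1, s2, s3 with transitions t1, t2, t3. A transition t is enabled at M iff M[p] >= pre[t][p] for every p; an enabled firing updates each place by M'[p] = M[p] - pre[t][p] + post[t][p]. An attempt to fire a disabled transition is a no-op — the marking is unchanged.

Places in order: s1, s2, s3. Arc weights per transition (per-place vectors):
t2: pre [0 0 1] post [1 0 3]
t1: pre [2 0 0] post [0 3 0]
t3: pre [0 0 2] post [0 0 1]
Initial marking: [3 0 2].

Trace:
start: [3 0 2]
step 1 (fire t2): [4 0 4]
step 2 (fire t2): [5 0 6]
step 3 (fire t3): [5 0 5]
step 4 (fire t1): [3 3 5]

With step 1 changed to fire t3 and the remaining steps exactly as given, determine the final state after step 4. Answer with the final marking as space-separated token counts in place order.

2 3 2

(re-executing from step 1 with the substitution; state before step 1: [3 0 2])
step 1 (fire t3): [3 0 1]
step 2 (fire t2): [4 0 3]
step 3 (fire t3): [4 0 2]
step 4 (fire t1): [2 3 2]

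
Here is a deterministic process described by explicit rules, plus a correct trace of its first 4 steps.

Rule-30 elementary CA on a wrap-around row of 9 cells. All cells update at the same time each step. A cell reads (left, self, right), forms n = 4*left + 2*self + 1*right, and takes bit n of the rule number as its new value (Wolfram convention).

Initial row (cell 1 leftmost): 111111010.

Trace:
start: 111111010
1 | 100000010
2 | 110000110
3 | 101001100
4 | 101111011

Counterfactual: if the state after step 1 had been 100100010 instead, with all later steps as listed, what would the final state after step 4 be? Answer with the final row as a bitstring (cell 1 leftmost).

state after step 1 := 100100010
2 | 111110110
3 | 100000100
4 | 110001111

110001111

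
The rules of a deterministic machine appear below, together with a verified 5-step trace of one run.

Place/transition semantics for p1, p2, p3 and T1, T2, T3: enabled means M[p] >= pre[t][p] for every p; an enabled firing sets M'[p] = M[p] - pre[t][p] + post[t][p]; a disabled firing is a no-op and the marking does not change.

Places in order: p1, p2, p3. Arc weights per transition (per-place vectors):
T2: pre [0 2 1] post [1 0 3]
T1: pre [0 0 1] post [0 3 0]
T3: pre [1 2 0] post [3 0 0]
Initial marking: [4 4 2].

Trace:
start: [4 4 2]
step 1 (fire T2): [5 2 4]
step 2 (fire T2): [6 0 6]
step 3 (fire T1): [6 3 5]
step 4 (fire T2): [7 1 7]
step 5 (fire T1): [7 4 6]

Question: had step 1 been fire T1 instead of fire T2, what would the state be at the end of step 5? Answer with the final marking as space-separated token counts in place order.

(re-executing from step 1 with the substitution; state before step 1: [4 4 2])
step 1 (fire T1): [4 7 1]
step 2 (fire T2): [5 5 3]
step 3 (fire T1): [5 8 2]
step 4 (fire T2): [6 6 4]
step 5 (fire T1): [6 9 3]

6 9 3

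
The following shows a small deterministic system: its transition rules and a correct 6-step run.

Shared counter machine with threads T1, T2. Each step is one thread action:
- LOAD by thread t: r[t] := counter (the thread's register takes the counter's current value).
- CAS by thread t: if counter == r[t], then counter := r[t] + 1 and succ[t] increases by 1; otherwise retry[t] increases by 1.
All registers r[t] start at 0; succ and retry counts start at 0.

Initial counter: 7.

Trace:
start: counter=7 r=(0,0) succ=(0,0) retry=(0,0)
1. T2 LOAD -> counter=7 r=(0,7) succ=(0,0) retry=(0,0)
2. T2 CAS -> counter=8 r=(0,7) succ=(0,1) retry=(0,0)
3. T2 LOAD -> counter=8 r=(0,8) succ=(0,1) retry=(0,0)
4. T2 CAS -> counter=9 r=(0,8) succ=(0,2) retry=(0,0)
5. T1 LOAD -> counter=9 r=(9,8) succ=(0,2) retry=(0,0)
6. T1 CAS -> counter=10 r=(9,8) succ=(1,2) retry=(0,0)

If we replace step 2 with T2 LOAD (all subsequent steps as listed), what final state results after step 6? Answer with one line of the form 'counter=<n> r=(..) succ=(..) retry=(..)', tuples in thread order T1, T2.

(re-executing from step 2 with the substitution; state before step 2: counter=7 r=(0,7) succ=(0,0) retry=(0,0))
2. T2 LOAD -> counter=7 r=(0,7) succ=(0,0) retry=(0,0)
3. T2 LOAD -> counter=7 r=(0,7) succ=(0,0) retry=(0,0)
4. T2 CAS -> counter=8 r=(0,7) succ=(0,1) retry=(0,0)
5. T1 LOAD -> counter=8 r=(8,7) succ=(0,1) retry=(0,0)
6. T1 CAS -> counter=9 r=(8,7) succ=(1,1) retry=(0,0)

counter=9 r=(8,7) succ=(1,1) retry=(0,0)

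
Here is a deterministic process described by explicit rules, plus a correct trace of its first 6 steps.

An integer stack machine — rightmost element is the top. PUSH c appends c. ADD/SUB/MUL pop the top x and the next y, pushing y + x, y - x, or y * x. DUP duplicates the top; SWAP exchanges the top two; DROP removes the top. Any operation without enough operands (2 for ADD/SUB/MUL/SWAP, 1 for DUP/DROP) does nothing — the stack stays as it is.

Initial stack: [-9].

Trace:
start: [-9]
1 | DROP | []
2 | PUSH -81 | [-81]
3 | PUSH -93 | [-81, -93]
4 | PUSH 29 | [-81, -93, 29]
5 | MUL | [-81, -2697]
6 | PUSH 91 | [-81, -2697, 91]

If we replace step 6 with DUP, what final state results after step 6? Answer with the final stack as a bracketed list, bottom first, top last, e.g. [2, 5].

[-81, -2697, -2697]

(re-executing from step 6 with the substitution; state before step 6: [-81, -2697])
6 | DUP | [-81, -2697, -2697]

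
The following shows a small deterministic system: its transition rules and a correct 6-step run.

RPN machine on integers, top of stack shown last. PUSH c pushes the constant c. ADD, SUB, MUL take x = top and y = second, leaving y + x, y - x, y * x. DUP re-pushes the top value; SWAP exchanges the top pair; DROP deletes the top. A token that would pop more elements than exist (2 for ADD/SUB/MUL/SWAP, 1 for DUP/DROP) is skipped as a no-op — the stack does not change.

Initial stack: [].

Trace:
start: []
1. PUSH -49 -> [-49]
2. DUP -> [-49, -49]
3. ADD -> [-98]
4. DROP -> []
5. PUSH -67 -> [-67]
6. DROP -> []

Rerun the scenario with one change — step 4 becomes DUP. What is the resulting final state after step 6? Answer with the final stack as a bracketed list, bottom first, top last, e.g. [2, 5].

[-98, -98]

(re-executing from step 4 with the substitution; state before step 4: [-98])
4. DUP -> [-98, -98]
5. PUSH -67 -> [-98, -98, -67]
6. DROP -> [-98, -98]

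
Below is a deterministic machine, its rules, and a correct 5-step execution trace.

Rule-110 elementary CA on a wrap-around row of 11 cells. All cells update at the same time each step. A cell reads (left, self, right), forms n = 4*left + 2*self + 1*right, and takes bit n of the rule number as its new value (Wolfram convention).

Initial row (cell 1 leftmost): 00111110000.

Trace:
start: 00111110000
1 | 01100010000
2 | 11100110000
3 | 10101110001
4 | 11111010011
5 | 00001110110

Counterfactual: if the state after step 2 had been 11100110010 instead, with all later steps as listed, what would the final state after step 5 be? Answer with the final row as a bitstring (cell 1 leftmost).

10001110101

state after step 2 := 11100110010
3 | 10101110111
4 | 11111011100
5 | 10001110101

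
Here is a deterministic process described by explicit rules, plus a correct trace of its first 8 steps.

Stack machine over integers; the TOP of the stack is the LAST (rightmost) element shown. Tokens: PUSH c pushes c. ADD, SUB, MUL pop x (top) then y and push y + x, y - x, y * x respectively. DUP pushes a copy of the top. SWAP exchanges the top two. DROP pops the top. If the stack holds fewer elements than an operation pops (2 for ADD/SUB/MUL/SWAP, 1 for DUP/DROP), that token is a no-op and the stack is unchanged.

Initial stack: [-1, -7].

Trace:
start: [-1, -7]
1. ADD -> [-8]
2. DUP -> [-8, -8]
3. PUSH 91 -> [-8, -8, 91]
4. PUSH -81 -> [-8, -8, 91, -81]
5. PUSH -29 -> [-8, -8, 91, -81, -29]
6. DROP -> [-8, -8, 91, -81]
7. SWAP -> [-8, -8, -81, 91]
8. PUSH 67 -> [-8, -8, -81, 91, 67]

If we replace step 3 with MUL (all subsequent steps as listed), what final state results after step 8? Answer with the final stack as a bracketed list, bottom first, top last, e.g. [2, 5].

(re-executing from step 3 with the substitution; state before step 3: [-8, -8])
3. MUL -> [64]
4. PUSH -81 -> [64, -81]
5. PUSH -29 -> [64, -81, -29]
6. DROP -> [64, -81]
7. SWAP -> [-81, 64]
8. PUSH 67 -> [-81, 64, 67]

[-81, 64, 67]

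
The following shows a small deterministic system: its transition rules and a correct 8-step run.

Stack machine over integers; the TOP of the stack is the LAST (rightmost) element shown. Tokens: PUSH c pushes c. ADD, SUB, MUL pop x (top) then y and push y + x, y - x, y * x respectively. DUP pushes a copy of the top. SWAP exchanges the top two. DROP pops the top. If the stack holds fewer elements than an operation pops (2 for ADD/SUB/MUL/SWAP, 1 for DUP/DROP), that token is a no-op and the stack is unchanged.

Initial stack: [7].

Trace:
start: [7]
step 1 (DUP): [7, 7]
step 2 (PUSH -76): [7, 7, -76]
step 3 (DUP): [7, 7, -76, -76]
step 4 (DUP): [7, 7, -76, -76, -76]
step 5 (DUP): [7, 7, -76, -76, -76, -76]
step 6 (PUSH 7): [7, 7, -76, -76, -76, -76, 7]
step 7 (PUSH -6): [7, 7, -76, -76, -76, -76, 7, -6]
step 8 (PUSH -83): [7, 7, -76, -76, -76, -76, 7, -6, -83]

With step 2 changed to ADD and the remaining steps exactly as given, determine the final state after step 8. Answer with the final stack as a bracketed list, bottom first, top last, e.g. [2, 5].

[14, 14, 14, 14, 7, -6, -83]

(re-executing from step 2 with the substitution; state before step 2: [7, 7])
step 2 (ADD): [14]
step 3 (DUP): [14, 14]
step 4 (DUP): [14, 14, 14]
step 5 (DUP): [14, 14, 14, 14]
step 6 (PUSH 7): [14, 14, 14, 14, 7]
step 7 (PUSH -6): [14, 14, 14, 14, 7, -6]
step 8 (PUSH -83): [14, 14, 14, 14, 7, -6, -83]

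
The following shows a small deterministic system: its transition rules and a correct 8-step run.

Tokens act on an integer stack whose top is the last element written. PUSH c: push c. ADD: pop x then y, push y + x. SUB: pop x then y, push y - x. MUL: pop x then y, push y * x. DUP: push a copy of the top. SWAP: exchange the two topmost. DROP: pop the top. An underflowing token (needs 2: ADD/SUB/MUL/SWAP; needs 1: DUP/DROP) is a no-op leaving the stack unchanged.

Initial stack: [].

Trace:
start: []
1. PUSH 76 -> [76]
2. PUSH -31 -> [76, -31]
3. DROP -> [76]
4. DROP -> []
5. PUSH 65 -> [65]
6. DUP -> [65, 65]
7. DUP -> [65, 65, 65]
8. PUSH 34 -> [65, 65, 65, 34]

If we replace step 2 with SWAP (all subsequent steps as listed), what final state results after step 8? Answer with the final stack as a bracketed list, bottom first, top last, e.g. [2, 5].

(re-executing from step 2 with the substitution; state before step 2: [76])
2. SWAP -> [76]
3. DROP -> []
4. DROP -> []
5. PUSH 65 -> [65]
6. DUP -> [65, 65]
7. DUP -> [65, 65, 65]
8. PUSH 34 -> [65, 65, 65, 34]

[65, 65, 65, 34]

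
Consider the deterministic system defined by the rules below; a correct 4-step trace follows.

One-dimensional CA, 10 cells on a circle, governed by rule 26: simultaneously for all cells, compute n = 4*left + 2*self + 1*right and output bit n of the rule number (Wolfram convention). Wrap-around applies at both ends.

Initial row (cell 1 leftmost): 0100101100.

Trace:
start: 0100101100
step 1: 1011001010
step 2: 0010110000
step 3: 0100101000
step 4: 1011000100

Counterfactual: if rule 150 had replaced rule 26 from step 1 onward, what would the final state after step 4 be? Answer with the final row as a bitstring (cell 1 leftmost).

(re-executing steps 1..4 under rule 150; state before step 1: 0100101100)
step 1: 1111100010
step 2: 0111010110
step 3: 1010010001
step 4: 0011111010

0011111010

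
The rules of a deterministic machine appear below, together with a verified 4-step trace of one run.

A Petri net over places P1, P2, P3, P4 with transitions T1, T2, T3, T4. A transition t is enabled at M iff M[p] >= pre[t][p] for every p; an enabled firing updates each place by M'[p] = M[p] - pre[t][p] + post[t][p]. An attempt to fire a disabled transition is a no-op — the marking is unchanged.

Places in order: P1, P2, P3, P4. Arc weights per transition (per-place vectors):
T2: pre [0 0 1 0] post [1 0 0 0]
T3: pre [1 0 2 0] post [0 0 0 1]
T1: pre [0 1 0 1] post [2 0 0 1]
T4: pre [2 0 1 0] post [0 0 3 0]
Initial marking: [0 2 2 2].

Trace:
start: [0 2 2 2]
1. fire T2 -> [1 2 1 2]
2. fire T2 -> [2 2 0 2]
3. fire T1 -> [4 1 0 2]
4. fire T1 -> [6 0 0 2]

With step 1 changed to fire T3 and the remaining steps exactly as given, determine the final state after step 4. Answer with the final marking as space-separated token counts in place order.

(re-executing from step 1 with the substitution; state before step 1: [0 2 2 2])
1. fire T3 -> [0 2 2 2]
2. fire T2 -> [1 2 1 2]
3. fire T1 -> [3 1 1 2]
4. fire T1 -> [5 0 1 2]

5 0 1 2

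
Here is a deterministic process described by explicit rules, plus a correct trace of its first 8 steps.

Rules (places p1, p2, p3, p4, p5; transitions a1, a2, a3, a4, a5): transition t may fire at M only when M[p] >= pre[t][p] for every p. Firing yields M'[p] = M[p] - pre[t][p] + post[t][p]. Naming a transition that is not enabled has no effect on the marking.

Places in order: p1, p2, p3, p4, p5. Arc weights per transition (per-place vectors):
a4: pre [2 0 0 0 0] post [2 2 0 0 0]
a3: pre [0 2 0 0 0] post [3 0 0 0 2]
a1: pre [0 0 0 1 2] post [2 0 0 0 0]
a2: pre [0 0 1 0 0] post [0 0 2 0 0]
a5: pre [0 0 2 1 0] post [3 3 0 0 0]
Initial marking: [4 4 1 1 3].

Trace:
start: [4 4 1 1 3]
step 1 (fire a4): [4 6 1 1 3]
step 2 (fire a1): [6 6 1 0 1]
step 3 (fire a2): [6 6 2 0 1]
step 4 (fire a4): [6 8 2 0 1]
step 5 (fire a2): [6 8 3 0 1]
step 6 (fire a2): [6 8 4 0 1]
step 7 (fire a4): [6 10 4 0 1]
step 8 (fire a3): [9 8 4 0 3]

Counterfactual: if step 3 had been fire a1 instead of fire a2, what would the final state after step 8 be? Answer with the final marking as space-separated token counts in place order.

9 8 3 0 3

(re-executing from step 3 with the substitution; state before step 3: [6 6 1 0 1])
step 3 (fire a1): [6 6 1 0 1]
step 4 (fire a4): [6 8 1 0 1]
step 5 (fire a2): [6 8 2 0 1]
step 6 (fire a2): [6 8 3 0 1]
step 7 (fire a4): [6 10 3 0 1]
step 8 (fire a3): [9 8 3 0 3]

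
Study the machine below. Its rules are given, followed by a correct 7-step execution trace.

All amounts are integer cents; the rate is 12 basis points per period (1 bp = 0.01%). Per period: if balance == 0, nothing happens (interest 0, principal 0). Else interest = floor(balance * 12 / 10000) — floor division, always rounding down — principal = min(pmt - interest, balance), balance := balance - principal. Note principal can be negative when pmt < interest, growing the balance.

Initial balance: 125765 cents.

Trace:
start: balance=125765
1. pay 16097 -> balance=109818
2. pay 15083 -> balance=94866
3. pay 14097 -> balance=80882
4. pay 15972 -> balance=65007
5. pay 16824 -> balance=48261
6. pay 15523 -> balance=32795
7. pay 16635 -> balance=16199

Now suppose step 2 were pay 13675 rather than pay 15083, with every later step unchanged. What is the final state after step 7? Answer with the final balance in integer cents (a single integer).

17615

(re-executing from step 2 with the substitution; state before step 2: balance=109818)
2. pay 13675 -> balance=96274
3. pay 14097 -> balance=82292
4. pay 15972 -> balance=66418
5. pay 16824 -> balance=49673
6. pay 15523 -> balance=34209
7. pay 16635 -> balance=17615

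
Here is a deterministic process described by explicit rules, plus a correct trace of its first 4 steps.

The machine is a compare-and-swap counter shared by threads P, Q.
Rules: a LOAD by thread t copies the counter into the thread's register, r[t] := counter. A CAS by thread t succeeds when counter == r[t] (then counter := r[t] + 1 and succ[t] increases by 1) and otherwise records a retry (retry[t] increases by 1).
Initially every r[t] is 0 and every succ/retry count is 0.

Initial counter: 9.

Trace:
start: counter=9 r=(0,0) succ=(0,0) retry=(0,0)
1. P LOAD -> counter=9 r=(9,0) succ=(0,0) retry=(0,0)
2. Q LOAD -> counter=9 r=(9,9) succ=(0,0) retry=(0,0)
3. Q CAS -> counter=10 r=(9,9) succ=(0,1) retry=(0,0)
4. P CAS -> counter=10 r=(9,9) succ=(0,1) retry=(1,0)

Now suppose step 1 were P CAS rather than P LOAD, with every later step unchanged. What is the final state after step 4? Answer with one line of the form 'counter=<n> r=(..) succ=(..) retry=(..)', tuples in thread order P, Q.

counter=10 r=(0,9) succ=(0,1) retry=(2,0)

(re-executing from step 1 with the substitution; state before step 1: counter=9 r=(0,0) succ=(0,0) retry=(0,0))
1. P CAS -> counter=9 r=(0,0) succ=(0,0) retry=(1,0)
2. Q LOAD -> counter=9 r=(0,9) succ=(0,0) retry=(1,0)
3. Q CAS -> counter=10 r=(0,9) succ=(0,1) retry=(1,0)
4. P CAS -> counter=10 r=(0,9) succ=(0,1) retry=(2,0)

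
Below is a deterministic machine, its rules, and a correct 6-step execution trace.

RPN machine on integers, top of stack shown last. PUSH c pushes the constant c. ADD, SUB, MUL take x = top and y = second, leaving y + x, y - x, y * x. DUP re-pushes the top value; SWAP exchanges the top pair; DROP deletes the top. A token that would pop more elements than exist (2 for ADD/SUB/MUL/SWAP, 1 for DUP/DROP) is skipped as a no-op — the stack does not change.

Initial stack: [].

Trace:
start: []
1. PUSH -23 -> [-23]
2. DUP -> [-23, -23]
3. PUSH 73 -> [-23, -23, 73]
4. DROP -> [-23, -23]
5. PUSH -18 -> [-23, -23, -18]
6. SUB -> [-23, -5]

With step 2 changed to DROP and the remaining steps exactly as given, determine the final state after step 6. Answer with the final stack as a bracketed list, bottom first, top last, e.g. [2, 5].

(re-executing from step 2 with the substitution; state before step 2: [-23])
2. DROP -> []
3. PUSH 73 -> [73]
4. DROP -> []
5. PUSH -18 -> [-18]
6. SUB -> [-18]

[-18]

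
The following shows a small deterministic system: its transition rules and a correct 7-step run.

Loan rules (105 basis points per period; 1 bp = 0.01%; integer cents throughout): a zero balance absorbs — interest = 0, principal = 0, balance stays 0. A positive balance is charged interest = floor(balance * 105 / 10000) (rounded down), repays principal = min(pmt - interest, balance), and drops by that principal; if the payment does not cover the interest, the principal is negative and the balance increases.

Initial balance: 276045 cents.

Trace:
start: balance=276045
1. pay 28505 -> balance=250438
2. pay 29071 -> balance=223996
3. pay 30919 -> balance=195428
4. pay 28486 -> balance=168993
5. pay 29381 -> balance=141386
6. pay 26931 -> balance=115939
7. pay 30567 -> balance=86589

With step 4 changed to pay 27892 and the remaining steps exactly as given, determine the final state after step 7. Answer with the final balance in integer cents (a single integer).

(re-executing from step 4 with the substitution; state before step 4: balance=195428)
4. pay 27892 -> balance=169587
5. pay 29381 -> balance=141986
6. pay 26931 -> balance=116545
7. pay 30567 -> balance=87201

87201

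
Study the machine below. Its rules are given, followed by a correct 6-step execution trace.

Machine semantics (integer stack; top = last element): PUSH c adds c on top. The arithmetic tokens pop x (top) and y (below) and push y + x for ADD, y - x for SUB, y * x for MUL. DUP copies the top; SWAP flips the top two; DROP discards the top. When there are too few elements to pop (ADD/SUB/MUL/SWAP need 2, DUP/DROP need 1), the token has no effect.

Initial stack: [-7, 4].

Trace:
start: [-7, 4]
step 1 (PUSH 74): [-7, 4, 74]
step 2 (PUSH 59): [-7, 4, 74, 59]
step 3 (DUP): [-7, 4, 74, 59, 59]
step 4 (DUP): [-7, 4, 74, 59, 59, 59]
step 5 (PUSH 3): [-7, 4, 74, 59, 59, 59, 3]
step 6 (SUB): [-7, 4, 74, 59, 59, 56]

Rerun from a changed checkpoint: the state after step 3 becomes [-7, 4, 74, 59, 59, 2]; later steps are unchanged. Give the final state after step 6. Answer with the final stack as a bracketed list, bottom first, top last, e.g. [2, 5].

[-7, 4, 74, 59, 59, 2, -1]

state after step 3 := [-7, 4, 74, 59, 59, 2]
step 4 (DUP): [-7, 4, 74, 59, 59, 2, 2]
step 5 (PUSH 3): [-7, 4, 74, 59, 59, 2, 2, 3]
step 6 (SUB): [-7, 4, 74, 59, 59, 2, -1]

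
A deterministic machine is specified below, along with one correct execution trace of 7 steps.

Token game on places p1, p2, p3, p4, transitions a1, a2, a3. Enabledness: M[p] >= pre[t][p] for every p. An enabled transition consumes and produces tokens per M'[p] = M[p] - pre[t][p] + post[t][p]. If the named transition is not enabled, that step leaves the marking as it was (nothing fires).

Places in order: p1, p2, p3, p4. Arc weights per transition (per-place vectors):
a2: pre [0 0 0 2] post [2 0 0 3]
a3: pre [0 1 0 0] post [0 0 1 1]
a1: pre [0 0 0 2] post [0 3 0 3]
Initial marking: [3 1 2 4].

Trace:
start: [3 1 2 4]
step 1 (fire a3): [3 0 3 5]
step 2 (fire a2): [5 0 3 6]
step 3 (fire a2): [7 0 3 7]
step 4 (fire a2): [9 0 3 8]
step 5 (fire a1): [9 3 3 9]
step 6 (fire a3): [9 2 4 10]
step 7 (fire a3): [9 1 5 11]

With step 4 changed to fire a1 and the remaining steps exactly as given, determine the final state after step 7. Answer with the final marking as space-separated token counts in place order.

7 4 5 11

(re-executing from step 4 with the substitution; state before step 4: [7 0 3 7])
step 4 (fire a1): [7 3 3 8]
step 5 (fire a1): [7 6 3 9]
step 6 (fire a3): [7 5 4 10]
step 7 (fire a3): [7 4 5 11]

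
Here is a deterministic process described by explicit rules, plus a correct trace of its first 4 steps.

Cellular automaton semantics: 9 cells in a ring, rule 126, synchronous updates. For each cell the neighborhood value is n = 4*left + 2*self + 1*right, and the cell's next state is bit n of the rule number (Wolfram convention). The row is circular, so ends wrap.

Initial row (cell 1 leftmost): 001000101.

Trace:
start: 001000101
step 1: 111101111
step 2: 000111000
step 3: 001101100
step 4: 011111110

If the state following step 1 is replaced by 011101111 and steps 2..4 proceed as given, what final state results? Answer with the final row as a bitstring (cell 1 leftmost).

110111001

state after step 1 := 011101111
step 2: 110111001
step 3: 011101111
step 4: 110111001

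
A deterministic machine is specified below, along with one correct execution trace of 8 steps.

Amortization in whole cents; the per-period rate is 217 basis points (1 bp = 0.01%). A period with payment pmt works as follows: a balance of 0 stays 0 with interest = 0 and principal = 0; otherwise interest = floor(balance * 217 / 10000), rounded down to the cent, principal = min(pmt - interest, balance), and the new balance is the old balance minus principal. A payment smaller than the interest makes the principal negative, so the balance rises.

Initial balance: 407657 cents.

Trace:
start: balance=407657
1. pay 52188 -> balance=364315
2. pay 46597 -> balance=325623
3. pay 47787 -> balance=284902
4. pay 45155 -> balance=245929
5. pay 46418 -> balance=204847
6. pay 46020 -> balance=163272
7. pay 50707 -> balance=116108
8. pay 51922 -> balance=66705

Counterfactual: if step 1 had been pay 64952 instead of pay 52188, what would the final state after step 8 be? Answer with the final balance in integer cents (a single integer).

(re-executing from step 1 with the substitution; state before step 1: balance=407657)
1. pay 64952 -> balance=351551
2. pay 46597 -> balance=312582
3. pay 47787 -> balance=271578
4. pay 45155 -> balance=232316
5. pay 46418 -> balance=190939
6. pay 46020 -> balance=149062
7. pay 50707 -> balance=101589
8. pay 51922 -> balance=51871

51871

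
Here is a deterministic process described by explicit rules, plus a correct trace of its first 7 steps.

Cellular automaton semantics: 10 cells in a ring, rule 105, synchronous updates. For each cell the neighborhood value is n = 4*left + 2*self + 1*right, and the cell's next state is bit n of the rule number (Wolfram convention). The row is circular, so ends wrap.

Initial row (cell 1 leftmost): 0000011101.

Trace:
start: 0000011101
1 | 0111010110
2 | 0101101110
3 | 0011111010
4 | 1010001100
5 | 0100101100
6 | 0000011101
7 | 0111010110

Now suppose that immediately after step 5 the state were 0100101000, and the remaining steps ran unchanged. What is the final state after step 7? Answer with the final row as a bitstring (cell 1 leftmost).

0111000011

state after step 5 := 0100101000
6 | 0000010011
7 | 0111000011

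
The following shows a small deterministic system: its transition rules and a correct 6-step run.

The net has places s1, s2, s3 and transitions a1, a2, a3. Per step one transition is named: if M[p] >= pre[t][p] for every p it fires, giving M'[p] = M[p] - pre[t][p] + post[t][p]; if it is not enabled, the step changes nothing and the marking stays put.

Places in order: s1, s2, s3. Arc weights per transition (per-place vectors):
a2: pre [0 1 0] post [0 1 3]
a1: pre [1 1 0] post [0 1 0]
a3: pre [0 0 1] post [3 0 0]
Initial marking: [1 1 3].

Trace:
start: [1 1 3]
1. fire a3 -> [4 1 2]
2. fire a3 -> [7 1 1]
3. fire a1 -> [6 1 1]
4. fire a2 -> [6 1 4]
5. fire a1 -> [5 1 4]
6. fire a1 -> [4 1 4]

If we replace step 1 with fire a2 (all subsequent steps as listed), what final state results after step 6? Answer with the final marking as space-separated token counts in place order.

1 1 8

(re-executing from step 1 with the substitution; state before step 1: [1 1 3])
1. fire a2 -> [1 1 6]
2. fire a3 -> [4 1 5]
3. fire a1 -> [3 1 5]
4. fire a2 -> [3 1 8]
5. fire a1 -> [2 1 8]
6. fire a1 -> [1 1 8]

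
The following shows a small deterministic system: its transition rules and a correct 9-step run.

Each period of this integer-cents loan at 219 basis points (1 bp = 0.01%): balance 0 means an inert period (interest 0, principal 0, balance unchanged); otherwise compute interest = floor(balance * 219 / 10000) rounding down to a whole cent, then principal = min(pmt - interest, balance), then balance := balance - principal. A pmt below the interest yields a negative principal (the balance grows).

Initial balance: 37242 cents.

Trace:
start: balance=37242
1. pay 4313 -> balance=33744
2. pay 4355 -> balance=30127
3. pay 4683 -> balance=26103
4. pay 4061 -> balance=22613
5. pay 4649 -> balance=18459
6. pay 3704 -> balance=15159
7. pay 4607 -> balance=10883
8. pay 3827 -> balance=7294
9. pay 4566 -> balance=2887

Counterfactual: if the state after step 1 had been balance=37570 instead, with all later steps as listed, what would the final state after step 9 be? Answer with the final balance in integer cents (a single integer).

7438

state after step 1 := balance=37570
2. pay 4355 -> balance=34037
3. pay 4683 -> balance=30099
4. pay 4061 -> balance=26697
5. pay 4649 -> balance=22632
6. pay 3704 -> balance=19423
7. pay 4607 -> balance=15241
8. pay 3827 -> balance=11747
9. pay 4566 -> balance=7438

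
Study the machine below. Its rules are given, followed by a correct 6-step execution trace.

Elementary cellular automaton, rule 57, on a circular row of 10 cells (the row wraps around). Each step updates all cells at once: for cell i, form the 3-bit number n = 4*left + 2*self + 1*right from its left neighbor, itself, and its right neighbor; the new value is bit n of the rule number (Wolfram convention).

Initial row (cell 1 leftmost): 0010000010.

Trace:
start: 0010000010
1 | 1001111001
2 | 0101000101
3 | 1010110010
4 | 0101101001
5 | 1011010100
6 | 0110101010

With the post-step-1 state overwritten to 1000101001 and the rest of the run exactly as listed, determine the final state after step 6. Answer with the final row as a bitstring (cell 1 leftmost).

state after step 1 := 1000101001
2 | 0110010101
3 | 1101001010
4 | 1010100101
5 | 0101010011
6 | 1010101010

1010101010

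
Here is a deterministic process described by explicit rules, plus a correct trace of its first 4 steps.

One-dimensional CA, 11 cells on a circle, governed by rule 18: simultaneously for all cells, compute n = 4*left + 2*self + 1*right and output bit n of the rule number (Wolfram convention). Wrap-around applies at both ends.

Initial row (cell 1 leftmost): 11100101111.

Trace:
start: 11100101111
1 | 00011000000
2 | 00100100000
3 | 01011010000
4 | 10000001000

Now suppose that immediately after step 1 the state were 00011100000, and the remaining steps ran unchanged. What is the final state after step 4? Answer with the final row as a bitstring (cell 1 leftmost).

state after step 1 := 00011100000
2 | 00100010000
3 | 01010101000
4 | 10000000100

10000000100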